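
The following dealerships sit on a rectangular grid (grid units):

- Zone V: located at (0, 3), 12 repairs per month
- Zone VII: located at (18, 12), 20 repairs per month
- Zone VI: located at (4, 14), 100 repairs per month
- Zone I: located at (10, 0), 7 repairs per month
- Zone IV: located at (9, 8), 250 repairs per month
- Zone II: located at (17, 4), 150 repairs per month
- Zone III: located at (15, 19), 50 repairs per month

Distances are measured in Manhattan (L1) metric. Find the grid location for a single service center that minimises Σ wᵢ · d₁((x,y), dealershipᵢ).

(9, 8)

Manhattan distance separates: Σwᵢ(|x−xᵢ|+|y−yᵢ|) = Σwᵢ|x−xᵢ| + Σwᵢ|y−yᵢ|, so x and y are optimised independently as 1-D weighted medians.
Total weight W = 589; half = 294.5.
x-coordinate, sorted with cumulative weight:
  x=0 (Zone V, w=12) cum 12
  x=4 (Zone VI, w=100) cum 112
  x=9 (Zone IV, w=250) cum 362  ← median
  x=10 (Zone I, w=7) cum 369
  x=15 (Zone III, w=50) cum 419
  x=17 (Zone II, w=150) cum 569
  x=18 (Zone VII, w=20) cum 589
⇒ x* = 9
y-coordinate, sorted with cumulative weight:
  y=0 (Zone I, w=7) cum 7
  y=3 (Zone V, w=12) cum 19
  y=4 (Zone II, w=150) cum 169
  y=8 (Zone IV, w=250) cum 419  ← median
  y=12 (Zone VII, w=20) cum 439
  y=14 (Zone VI, w=100) cum 539
  y=19 (Zone III, w=50) cum 589
⇒ y* = 8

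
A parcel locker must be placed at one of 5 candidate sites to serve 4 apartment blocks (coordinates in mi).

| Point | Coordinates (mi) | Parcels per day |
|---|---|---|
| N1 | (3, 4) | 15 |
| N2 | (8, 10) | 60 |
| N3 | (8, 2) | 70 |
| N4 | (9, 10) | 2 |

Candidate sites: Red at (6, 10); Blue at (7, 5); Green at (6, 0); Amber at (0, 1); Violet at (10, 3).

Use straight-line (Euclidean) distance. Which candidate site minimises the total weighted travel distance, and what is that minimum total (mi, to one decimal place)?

Blue, total 599.9 mi

Total weighted distance at each candidate:
  Red (6, 10): total = 803.9
  Blue (7, 5): total = 599.9
  Green (6, 0): total = 905.8
  Amber (0, 1): total = 1375.9
  Violet (10, 3): total = 713.5
Minimum is at Blue with total 599.9 mi.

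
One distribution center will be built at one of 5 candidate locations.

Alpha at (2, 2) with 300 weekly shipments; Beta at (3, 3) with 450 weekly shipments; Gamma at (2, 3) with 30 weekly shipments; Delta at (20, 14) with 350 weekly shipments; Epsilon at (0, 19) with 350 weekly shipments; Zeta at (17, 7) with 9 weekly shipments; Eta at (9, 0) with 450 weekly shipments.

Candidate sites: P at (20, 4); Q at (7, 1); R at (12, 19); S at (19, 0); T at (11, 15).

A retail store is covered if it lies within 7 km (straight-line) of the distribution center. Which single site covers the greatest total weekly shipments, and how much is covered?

Coverage radius r = 7 km; a point is covered iff (Δx)²+(Δy)² ≤ 7² = 49.
  P (20, 4): covers {Zeta} → 9
  Q (7, 1): covers {Alpha, Beta, Gamma, Eta} → 1230
  R (12, 19): covers {none} → 0
  S (19, 0): covers {none} → 0
  T (11, 15): covers {none} → 0
Maximum coverage at Q: 1230 weekly shipments.

Q, covering 1230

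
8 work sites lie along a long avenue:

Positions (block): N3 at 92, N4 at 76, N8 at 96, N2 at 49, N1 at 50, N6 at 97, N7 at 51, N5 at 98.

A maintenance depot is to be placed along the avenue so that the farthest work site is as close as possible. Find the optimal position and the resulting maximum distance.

The 1-center on a line is the midpoint of the two extreme points: leftmost at 49, rightmost at 98.
Optimal location = (49 + 98)/2 = 73.5; maximum distance = (98 − 49)/2 = 24.5.

location 73.5, max distance 24.5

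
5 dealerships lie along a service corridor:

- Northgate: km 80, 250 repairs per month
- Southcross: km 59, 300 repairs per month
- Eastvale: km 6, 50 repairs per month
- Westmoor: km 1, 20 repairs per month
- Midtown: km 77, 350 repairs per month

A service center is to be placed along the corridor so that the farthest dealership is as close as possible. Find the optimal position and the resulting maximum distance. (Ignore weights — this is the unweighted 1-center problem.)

location 40.5, max distance 39.5

The 1-center on a line is the midpoint of the two extreme points: leftmost at 1, rightmost at 80.
Optimal location = (1 + 80)/2 = 40.5; maximum distance = (80 − 1)/2 = 39.5.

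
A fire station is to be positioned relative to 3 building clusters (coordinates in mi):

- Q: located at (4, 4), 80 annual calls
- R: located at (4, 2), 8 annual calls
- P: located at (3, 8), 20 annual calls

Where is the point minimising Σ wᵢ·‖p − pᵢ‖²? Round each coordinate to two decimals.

The minimiser of Σwᵢ‖p−pᵢ‖² is the weighted centroid p* = (Σwᵢpᵢ)/(Σwᵢ).
Σwᵢ = 108.
Σwᵢxᵢ = 80·4 + 8·4 + 20·3 = 412.
Σwᵢyᵢ = 80·4 + 8·2 + 20·8 = 496.
x* = 412/108 = 3.81, y* = 496/108 = 4.59.

(3.81, 4.59)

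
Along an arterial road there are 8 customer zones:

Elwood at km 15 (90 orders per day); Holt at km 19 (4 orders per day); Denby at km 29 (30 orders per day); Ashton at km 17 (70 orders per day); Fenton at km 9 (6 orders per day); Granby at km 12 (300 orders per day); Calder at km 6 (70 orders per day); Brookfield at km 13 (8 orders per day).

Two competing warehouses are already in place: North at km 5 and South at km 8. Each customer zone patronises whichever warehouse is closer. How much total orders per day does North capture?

70

The indifferent point is the midpoint (5+8)/2 = 6.5; customer zones left of it (closer to North at 5) go to North, those right go to South.
  Calder at 6 (w=70) → North
  Fenton at 9 (w=6) → South
  Granby at 12 (w=300) → South
  Brookfield at 13 (w=8) → South
  Elwood at 15 (w=90) → South
  Ashton at 17 (w=70) → South
  Holt at 19 (w=4) → South
  Denby at 29 (w=30) → South
North captures 70; South captures 508.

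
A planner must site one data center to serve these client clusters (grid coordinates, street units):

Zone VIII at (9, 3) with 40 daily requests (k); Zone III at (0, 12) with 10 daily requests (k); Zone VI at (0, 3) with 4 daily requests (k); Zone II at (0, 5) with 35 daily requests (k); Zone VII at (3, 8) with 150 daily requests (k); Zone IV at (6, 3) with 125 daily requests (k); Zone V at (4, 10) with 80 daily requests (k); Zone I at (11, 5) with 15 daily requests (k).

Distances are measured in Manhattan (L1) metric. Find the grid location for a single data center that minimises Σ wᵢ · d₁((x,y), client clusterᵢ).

Manhattan distance separates: Σwᵢ(|x−xᵢ|+|y−yᵢ|) = Σwᵢ|x−xᵢ| + Σwᵢ|y−yᵢ|, so x and y are optimised independently as 1-D weighted medians.
Total weight W = 459; half = 229.5.
x-coordinate, sorted with cumulative weight:
  x=0 (Zone III, w=10) cum 10
  x=0 (Zone VI, w=4) cum 14
  x=0 (Zone II, w=35) cum 49
  x=3 (Zone VII, w=150) cum 199
  x=4 (Zone V, w=80) cum 279  ← median
  x=6 (Zone IV, w=125) cum 404
  x=9 (Zone VIII, w=40) cum 444
  x=11 (Zone I, w=15) cum 459
⇒ x* = 4
y-coordinate, sorted with cumulative weight:
  y=3 (Zone VIII, w=40) cum 40
  y=3 (Zone VI, w=4) cum 44
  y=3 (Zone IV, w=125) cum 169
  y=5 (Zone II, w=35) cum 204
  y=5 (Zone I, w=15) cum 219
  y=8 (Zone VII, w=150) cum 369  ← median
  y=10 (Zone V, w=80) cum 449
  y=12 (Zone III, w=10) cum 459
⇒ y* = 8

(4, 8)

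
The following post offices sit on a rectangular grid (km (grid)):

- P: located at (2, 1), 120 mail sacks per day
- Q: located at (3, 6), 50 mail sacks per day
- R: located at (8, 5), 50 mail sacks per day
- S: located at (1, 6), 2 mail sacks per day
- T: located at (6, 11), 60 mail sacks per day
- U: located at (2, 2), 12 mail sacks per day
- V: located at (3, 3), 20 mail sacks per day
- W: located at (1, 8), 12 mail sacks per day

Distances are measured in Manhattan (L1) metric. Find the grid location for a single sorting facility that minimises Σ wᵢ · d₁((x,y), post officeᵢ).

Manhattan distance separates: Σwᵢ(|x−xᵢ|+|y−yᵢ|) = Σwᵢ|x−xᵢ| + Σwᵢ|y−yᵢ|, so x and y are optimised independently as 1-D weighted medians.
Total weight W = 326; half = 163.
x-coordinate, sorted with cumulative weight:
  x=1 (S, w=2) cum 2
  x=1 (W, w=12) cum 14
  x=2 (P, w=120) cum 134
  x=2 (U, w=12) cum 146
  x=3 (Q, w=50) cum 196  ← median
  x=3 (V, w=20) cum 216
  x=6 (T, w=60) cum 276
  x=8 (R, w=50) cum 326
⇒ x* = 3
y-coordinate, sorted with cumulative weight:
  y=1 (P, w=120) cum 120
  y=2 (U, w=12) cum 132
  y=3 (V, w=20) cum 152
  y=5 (R, w=50) cum 202  ← median
  y=6 (Q, w=50) cum 252
  y=6 (S, w=2) cum 254
  y=8 (W, w=12) cum 266
  y=11 (T, w=60) cum 326
⇒ y* = 5

(3, 5)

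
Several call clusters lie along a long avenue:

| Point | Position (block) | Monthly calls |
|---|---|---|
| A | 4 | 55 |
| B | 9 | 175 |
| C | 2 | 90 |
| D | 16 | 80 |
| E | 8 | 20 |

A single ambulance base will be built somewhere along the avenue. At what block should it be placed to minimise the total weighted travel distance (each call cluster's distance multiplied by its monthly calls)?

For a sum of weighted absolute distances on a line, the optimum is the weighted median (not the mean). Total weight W = 420; half-weight = 210.
Sort by position and accumulate weight:
  block 2 (C, w=90) → cum 90
  block 4 (A, w=55) → cum 145
  block 8 (E, w=20) → cum 165
  block 9 (B, w=175) → cum 340  ≥ 210 → median here
  block 16 (D, w=80) → cum 420
Optimal location: block 9.

x = 9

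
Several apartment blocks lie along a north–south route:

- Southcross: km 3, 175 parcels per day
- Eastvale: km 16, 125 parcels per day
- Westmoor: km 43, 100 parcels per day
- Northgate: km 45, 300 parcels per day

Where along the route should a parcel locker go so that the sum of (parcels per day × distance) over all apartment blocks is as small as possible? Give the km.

For a sum of weighted absolute distances on a line, the optimum is the weighted median (not the mean). Total weight W = 700; half-weight = 350.
Sort by position and accumulate weight:
  km 3 (Southcross, w=175) → cum 175
  km 16 (Eastvale, w=125) → cum 300
  km 43 (Westmoor, w=100) → cum 400  ≥ 350 → median here
  km 45 (Northgate, w=300) → cum 700
Optimal location: km 43.

x = 43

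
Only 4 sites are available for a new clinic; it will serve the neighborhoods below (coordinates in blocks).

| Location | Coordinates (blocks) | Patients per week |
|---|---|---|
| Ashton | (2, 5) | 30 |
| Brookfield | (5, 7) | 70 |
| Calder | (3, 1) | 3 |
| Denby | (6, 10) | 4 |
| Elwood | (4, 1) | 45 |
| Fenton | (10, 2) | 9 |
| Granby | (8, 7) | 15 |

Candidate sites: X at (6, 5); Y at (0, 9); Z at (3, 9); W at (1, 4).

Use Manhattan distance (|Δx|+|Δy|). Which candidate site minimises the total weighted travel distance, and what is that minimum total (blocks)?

X, total 764 blocks

Total weighted distance at each candidate:
  X (6, 5): total = 764
  Y (0, 9): total = 1574
  Z (3, 9): total = 1106
  W (1, 4): total = 1128
Minimum is at X with total 764 blocks.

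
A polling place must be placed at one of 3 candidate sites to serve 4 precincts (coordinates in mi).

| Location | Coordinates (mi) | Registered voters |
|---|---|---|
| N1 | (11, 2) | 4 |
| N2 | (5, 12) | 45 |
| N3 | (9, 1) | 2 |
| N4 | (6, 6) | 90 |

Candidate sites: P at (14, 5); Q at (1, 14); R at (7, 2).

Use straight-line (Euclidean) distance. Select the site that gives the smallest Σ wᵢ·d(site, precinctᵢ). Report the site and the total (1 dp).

R, total 850.5 mi

Total weighted distance at each candidate:
  P (14, 5): total = 1268.5
  Q (1, 14): total = 1143.3
  R (7, 2): total = 850.5
Minimum is at R with total 850.5 mi.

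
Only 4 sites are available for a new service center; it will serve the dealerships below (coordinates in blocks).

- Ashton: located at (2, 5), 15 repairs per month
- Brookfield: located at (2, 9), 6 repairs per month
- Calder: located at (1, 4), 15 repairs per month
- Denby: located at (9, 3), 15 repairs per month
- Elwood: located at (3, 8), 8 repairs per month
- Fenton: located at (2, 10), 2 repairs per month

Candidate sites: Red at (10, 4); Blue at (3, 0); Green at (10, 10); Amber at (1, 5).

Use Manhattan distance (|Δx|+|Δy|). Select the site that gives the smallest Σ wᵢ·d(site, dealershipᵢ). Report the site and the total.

Total weighted distance at each candidate:
  Red (10, 4): total = 494
  Blue (3, 0): total = 461
  Green (10, 10): total = 682
  Amber (1, 5): total = 262
Minimum is at Amber with total 262 blocks.

Amber, total 262 blocks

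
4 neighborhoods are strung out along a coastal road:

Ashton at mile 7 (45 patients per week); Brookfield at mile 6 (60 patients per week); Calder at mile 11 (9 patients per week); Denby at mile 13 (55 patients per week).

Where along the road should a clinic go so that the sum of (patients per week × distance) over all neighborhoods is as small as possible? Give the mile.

For a sum of weighted absolute distances on a line, the optimum is the weighted median (not the mean). Total weight W = 169; half-weight = 84.5.
Sort by position and accumulate weight:
  mile 6 (Brookfield, w=60) → cum 60
  mile 7 (Ashton, w=45) → cum 105  ≥ 84.5 → median here
  mile 11 (Calder, w=9) → cum 114
  mile 13 (Denby, w=55) → cum 169
Optimal location: mile 7.

x = 7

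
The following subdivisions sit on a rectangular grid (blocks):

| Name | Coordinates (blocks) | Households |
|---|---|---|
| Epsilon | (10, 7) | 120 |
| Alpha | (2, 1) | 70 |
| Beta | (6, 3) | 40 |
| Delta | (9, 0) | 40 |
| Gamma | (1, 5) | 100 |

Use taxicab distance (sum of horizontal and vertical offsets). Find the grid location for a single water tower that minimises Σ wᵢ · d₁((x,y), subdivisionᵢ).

(6, 5)

Manhattan distance separates: Σwᵢ(|x−xᵢ|+|y−yᵢ|) = Σwᵢ|x−xᵢ| + Σwᵢ|y−yᵢ|, so x and y are optimised independently as 1-D weighted medians.
Total weight W = 370; half = 185.
x-coordinate, sorted with cumulative weight:
  x=1 (Gamma, w=100) cum 100
  x=2 (Alpha, w=70) cum 170
  x=6 (Beta, w=40) cum 210  ← median
  x=9 (Delta, w=40) cum 250
  x=10 (Epsilon, w=120) cum 370
⇒ x* = 6
y-coordinate, sorted with cumulative weight:
  y=0 (Delta, w=40) cum 40
  y=1 (Alpha, w=70) cum 110
  y=3 (Beta, w=40) cum 150
  y=5 (Gamma, w=100) cum 250  ← median
  y=7 (Epsilon, w=120) cum 370
⇒ y* = 5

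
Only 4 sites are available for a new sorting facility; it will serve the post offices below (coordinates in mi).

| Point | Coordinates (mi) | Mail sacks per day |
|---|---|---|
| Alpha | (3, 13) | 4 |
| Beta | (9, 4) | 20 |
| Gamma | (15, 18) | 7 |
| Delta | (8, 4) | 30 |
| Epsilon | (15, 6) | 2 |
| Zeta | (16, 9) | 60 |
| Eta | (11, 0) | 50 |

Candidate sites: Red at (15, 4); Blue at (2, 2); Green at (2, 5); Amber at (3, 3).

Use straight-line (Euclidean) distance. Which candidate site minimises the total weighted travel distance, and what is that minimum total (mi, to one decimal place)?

Red, total 1080.8 mi

Total weighted distance at each candidate:
  Red (15, 4): total = 1080.8
  Blue (2, 2): total = 1951.2
  Green (2, 5): total = 1899.3
  Amber (3, 3): total = 1760.1
Minimum is at Red with total 1080.8 mi.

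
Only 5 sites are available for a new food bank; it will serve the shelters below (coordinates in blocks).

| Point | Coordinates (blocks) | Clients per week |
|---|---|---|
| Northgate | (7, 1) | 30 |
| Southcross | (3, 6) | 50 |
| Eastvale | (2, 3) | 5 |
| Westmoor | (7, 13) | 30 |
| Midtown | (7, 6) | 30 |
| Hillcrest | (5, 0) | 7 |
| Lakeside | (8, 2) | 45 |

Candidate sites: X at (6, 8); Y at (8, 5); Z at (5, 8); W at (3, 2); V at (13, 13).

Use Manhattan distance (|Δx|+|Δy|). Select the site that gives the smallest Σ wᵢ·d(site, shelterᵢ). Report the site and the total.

Y, total 1011 blocks

Total weighted distance at each candidate:
  X (6, 8): total = 1228
  Y (8, 5): total = 1011
  Z (5, 8): total = 1301
  W (3, 2): total = 1303
  V (13, 13): total = 2932
Minimum is at Y with total 1011 blocks.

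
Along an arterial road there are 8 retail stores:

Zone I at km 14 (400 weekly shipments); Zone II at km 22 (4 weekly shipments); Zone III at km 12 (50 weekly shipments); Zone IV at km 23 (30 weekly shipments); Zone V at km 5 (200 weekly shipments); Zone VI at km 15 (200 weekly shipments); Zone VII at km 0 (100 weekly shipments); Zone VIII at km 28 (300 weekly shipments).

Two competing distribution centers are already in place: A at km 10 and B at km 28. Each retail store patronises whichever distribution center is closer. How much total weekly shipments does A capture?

The indifferent point is the midpoint (10+28)/2 = 19; retail stores left of it (closer to A at 10) go to A, those right go to B.
  Zone VII at 0 (w=100) → A
  Zone V at 5 (w=200) → A
  Zone III at 12 (w=50) → A
  Zone I at 14 (w=400) → A
  Zone VI at 15 (w=200) → A
  Zone II at 22 (w=4) → B
  Zone IV at 23 (w=30) → B
  Zone VIII at 28 (w=300) → B
A captures 950; B captures 334.

950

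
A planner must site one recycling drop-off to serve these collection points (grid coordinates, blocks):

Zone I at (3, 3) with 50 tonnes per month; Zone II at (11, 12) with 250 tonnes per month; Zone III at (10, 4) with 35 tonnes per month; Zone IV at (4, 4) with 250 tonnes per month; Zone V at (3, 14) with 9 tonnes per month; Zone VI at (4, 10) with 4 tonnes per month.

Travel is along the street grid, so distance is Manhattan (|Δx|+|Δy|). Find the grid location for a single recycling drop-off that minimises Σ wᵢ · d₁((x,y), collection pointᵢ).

Manhattan distance separates: Σwᵢ(|x−xᵢ|+|y−yᵢ|) = Σwᵢ|x−xᵢ| + Σwᵢ|y−yᵢ|, so x and y are optimised independently as 1-D weighted medians.
Total weight W = 598; half = 299.
x-coordinate, sorted with cumulative weight:
  x=3 (Zone I, w=50) cum 50
  x=3 (Zone V, w=9) cum 59
  x=4 (Zone IV, w=250) cum 309  ← median
  x=4 (Zone VI, w=4) cum 313
  x=10 (Zone III, w=35) cum 348
  x=11 (Zone II, w=250) cum 598
⇒ x* = 4
y-coordinate, sorted with cumulative weight:
  y=3 (Zone I, w=50) cum 50
  y=4 (Zone III, w=35) cum 85
  y=4 (Zone IV, w=250) cum 335  ← median
  y=10 (Zone VI, w=4) cum 339
  y=12 (Zone II, w=250) cum 589
  y=14 (Zone V, w=9) cum 598
⇒ y* = 4

(4, 4)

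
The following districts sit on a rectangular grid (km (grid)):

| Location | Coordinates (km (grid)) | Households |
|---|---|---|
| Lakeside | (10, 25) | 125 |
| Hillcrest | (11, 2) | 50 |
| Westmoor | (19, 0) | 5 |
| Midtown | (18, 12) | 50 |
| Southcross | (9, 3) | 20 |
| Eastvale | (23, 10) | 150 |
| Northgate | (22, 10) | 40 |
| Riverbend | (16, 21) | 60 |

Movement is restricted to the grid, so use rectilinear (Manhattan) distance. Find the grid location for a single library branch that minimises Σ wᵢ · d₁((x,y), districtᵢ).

(16, 10)

Manhattan distance separates: Σwᵢ(|x−xᵢ|+|y−yᵢ|) = Σwᵢ|x−xᵢ| + Σwᵢ|y−yᵢ|, so x and y are optimised independently as 1-D weighted medians.
Total weight W = 500; half = 250.
x-coordinate, sorted with cumulative weight:
  x=9 (Southcross, w=20) cum 20
  x=10 (Lakeside, w=125) cum 145
  x=11 (Hillcrest, w=50) cum 195
  x=16 (Riverbend, w=60) cum 255  ← median
  x=18 (Midtown, w=50) cum 305
  x=19 (Westmoor, w=5) cum 310
  x=22 (Northgate, w=40) cum 350
  x=23 (Eastvale, w=150) cum 500
⇒ x* = 16
y-coordinate, sorted with cumulative weight:
  y=0 (Westmoor, w=5) cum 5
  y=2 (Hillcrest, w=50) cum 55
  y=3 (Southcross, w=20) cum 75
  y=10 (Eastvale, w=150) cum 225
  y=10 (Northgate, w=40) cum 265  ← median
  y=12 (Midtown, w=50) cum 315
  y=21 (Riverbend, w=60) cum 375
  y=25 (Lakeside, w=125) cum 500
⇒ y* = 10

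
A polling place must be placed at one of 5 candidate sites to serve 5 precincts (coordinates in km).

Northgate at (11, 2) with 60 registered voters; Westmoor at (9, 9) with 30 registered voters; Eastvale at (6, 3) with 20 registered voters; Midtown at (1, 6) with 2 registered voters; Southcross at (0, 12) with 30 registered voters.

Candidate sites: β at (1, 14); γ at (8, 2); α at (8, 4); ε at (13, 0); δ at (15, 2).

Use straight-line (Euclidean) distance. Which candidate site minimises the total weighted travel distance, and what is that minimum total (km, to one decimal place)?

Total weighted distance at each candidate:
  β (1, 14): total = 1545.0
  γ (8, 2): total = 837.2
  α (8, 4): total = 768.0
  ε (13, 0): total = 1175.1
  δ (15, 2): total = 1267.6
Minimum is at α with total 768.0 km.

α, total 768.0 km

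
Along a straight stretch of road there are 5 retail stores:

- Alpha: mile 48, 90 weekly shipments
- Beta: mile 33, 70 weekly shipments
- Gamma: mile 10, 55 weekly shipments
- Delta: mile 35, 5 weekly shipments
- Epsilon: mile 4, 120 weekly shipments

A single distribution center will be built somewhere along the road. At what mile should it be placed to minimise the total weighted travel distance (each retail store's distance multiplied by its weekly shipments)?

x = 10

For a sum of weighted absolute distances on a line, the optimum is the weighted median (not the mean). Total weight W = 340; half-weight = 170.
Sort by position and accumulate weight:
  mile 4 (Epsilon, w=120) → cum 120
  mile 10 (Gamma, w=55) → cum 175  ≥ 170 → median here
  mile 33 (Beta, w=70) → cum 245
  mile 35 (Delta, w=5) → cum 250
  mile 48 (Alpha, w=90) → cum 340
Optimal location: mile 10.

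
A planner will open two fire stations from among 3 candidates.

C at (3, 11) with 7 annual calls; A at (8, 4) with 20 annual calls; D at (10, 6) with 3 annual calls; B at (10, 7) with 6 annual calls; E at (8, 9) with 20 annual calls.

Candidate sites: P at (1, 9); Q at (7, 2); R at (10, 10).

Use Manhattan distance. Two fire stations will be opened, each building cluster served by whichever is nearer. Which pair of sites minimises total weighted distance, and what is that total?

{Q, R}, total 206

Evaluate every pair (each demand assigned to the nearer of the two):
  {Q, R}: total = 206
  {P, R}: total = 278
  {P, Q}: total = 297
Best pair: {Q, R} with total 206.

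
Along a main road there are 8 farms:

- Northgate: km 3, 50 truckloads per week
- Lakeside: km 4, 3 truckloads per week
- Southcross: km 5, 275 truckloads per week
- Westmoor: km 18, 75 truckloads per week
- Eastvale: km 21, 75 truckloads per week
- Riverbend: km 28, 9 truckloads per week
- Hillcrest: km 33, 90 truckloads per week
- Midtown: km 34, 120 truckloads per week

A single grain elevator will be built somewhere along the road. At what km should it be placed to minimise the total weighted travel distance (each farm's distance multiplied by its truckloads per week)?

x = 18

For a sum of weighted absolute distances on a line, the optimum is the weighted median (not the mean). Total weight W = 697; half-weight = 348.5.
Sort by position and accumulate weight:
  km 3 (Northgate, w=50) → cum 50
  km 4 (Lakeside, w=3) → cum 53
  km 5 (Southcross, w=275) → cum 328
  km 18 (Westmoor, w=75) → cum 403  ≥ 348.5 → median here
  km 21 (Eastvale, w=75) → cum 478
  km 28 (Riverbend, w=9) → cum 487
  km 33 (Hillcrest, w=90) → cum 577
  km 34 (Midtown, w=120) → cum 697
Optimal location: km 18.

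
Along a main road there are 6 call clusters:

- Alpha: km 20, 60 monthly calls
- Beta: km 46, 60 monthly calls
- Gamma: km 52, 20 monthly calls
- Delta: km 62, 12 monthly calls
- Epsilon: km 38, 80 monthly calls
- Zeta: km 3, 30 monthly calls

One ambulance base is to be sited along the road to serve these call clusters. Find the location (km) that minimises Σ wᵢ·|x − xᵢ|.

For a sum of weighted absolute distances on a line, the optimum is the weighted median (not the mean). Total weight W = 262; half-weight = 131.
Sort by position and accumulate weight:
  km 3 (Zeta, w=30) → cum 30
  km 20 (Alpha, w=60) → cum 90
  km 38 (Epsilon, w=80) → cum 170  ≥ 131 → median here
  km 46 (Beta, w=60) → cum 230
  km 52 (Gamma, w=20) → cum 250
  km 62 (Delta, w=12) → cum 262
Optimal location: km 38.

x = 38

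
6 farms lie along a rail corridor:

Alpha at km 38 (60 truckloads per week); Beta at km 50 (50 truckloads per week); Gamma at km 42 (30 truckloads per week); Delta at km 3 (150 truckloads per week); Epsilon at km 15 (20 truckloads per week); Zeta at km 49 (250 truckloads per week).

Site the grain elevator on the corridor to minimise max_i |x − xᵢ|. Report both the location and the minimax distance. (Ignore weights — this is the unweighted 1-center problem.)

location 26.5, max distance 23.5

The 1-center on a line is the midpoint of the two extreme points: leftmost at 3, rightmost at 50.
Optimal location = (3 + 50)/2 = 26.5; maximum distance = (50 − 3)/2 = 23.5.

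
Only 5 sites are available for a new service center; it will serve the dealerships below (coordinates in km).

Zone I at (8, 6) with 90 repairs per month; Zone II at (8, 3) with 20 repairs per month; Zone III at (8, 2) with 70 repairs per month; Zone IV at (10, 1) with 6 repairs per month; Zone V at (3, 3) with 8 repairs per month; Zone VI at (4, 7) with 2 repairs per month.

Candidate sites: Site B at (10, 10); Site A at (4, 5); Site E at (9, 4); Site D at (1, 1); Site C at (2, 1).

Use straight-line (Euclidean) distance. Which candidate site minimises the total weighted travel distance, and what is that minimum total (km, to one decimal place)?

Total weighted distance at each candidate:
  Site B (10, 10): total = 1271.9
  Site A (4, 5): total = 875.7
  Site E (9, 4): total = 465.4
  Site D (1, 1): total = 1504.8
  Site C (2, 1): total = 1333.7
Minimum is at Site E with total 465.4 km.

Site E, total 465.4 km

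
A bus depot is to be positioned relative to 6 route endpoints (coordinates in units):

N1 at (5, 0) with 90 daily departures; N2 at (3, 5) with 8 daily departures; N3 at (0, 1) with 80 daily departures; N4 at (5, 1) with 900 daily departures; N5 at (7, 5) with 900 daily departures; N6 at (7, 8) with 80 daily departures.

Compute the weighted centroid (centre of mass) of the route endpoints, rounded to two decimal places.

The minimiser of Σwᵢ‖p−pᵢ‖² is the weighted centroid p* = (Σwᵢpᵢ)/(Σwᵢ).
Σwᵢ = 2058.
Σwᵢxᵢ = 90·5 + 8·3 + 80·0 + 900·5 + 900·7 + 80·7 = 11834.
Σwᵢyᵢ = 90·0 + 8·5 + 80·1 + 900·1 + 900·5 + 80·8 = 6160.
x* = 11834/2058 = 5.75, y* = 6160/2058 = 2.99.

(5.75, 2.99)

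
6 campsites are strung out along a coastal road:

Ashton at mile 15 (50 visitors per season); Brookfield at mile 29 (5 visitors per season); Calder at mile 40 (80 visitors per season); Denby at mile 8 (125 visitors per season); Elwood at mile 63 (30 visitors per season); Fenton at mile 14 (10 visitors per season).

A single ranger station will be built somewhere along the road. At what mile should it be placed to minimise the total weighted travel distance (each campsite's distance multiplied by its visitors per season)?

x = 15

For a sum of weighted absolute distances on a line, the optimum is the weighted median (not the mean). Total weight W = 300; half-weight = 150.
Sort by position and accumulate weight:
  mile 8 (Denby, w=125) → cum 125
  mile 14 (Fenton, w=10) → cum 135
  mile 15 (Ashton, w=50) → cum 185  ≥ 150 → median here
  mile 29 (Brookfield, w=5) → cum 190
  mile 40 (Calder, w=80) → cum 270
  mile 63 (Elwood, w=30) → cum 300
Optimal location: mile 15.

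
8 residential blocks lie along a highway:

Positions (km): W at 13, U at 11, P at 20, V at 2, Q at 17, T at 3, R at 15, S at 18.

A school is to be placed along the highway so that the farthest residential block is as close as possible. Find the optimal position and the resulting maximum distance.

The 1-center on a line is the midpoint of the two extreme points: leftmost at 2, rightmost at 20.
Optimal location = (2 + 20)/2 = 11; maximum distance = (20 − 2)/2 = 9.

location 11, max distance 9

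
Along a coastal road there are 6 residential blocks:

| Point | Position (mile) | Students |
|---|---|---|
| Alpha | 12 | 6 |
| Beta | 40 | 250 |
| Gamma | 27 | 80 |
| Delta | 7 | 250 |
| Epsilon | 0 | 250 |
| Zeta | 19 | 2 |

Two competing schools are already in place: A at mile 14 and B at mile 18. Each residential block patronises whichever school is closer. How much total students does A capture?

506

The indifferent point is the midpoint (14+18)/2 = 16; residential blocks left of it (closer to A at 14) go to A, those right go to B.
  Epsilon at 0 (w=250) → A
  Delta at 7 (w=250) → A
  Alpha at 12 (w=6) → A
  Zeta at 19 (w=2) → B
  Gamma at 27 (w=80) → B
  Beta at 40 (w=250) → B
A captures 506; B captures 332.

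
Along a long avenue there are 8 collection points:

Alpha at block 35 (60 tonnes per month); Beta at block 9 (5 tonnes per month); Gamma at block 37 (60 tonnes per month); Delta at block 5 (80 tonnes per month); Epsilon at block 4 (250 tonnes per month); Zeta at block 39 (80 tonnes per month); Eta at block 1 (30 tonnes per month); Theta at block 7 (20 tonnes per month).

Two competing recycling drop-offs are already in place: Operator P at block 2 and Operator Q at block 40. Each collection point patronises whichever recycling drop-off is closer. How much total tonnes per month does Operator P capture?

The indifferent point is the midpoint (2+40)/2 = 21; collection points left of it (closer to Operator P at 2) go to Operator P, those right go to Operator Q.
  Eta at 1 (w=30) → Operator P
  Epsilon at 4 (w=250) → Operator P
  Delta at 5 (w=80) → Operator P
  Theta at 7 (w=20) → Operator P
  Beta at 9 (w=5) → Operator P
  Alpha at 35 (w=60) → Operator Q
  Gamma at 37 (w=60) → Operator Q
  Zeta at 39 (w=80) → Operator Q
Operator P captures 385; Operator Q captures 200.

385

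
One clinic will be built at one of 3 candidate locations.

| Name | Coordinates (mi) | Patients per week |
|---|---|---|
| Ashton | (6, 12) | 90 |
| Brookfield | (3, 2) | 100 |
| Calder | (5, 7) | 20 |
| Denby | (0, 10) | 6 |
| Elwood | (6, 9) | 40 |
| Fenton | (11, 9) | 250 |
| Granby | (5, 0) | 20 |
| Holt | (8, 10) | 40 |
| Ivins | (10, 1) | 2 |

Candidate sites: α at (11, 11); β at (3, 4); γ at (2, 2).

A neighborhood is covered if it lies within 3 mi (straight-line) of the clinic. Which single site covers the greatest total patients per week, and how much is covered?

Coverage radius r = 3 mi; a point is covered iff (Δx)²+(Δy)² ≤ 3² = 9.
  α (11, 11): covers {Fenton} → 250
  β (3, 4): covers {Brookfield} → 100
  γ (2, 2): covers {Brookfield} → 100
Maximum coverage at α: 250 patients per week.

α, covering 250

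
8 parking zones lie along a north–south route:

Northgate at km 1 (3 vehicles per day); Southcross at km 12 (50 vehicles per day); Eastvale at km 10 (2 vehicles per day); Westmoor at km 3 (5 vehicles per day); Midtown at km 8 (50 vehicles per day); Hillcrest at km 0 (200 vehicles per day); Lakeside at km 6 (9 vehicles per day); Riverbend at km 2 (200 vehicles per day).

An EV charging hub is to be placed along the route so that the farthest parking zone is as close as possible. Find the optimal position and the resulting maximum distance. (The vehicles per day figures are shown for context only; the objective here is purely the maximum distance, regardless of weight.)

location 6, max distance 6

The 1-center on a line is the midpoint of the two extreme points: leftmost at 0, rightmost at 12.
Optimal location = (0 + 12)/2 = 6; maximum distance = (12 − 0)/2 = 6.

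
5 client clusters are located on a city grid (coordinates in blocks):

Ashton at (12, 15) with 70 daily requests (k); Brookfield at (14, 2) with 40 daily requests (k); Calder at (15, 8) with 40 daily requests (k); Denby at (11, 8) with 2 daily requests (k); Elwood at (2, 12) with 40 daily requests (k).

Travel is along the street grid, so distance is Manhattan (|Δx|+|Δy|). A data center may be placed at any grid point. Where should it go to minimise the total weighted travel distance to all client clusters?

Manhattan distance separates: Σwᵢ(|x−xᵢ|+|y−yᵢ|) = Σwᵢ|x−xᵢ| + Σwᵢ|y−yᵢ|, so x and y are optimised independently as 1-D weighted medians.
Total weight W = 192; half = 96.
x-coordinate, sorted with cumulative weight:
  x=2 (Elwood, w=40) cum 40
  x=11 (Denby, w=2) cum 42
  x=12 (Ashton, w=70) cum 112  ← median
  x=14 (Brookfield, w=40) cum 152
  x=15 (Calder, w=40) cum 192
⇒ x* = 12
y-coordinate, sorted with cumulative weight:
  y=2 (Brookfield, w=40) cum 40
  y=8 (Calder, w=40) cum 80
  y=8 (Denby, w=2) cum 82
  y=12 (Elwood, w=40) cum 122  ← median
  y=15 (Ashton, w=70) cum 192
⇒ y* = 12

(12, 12)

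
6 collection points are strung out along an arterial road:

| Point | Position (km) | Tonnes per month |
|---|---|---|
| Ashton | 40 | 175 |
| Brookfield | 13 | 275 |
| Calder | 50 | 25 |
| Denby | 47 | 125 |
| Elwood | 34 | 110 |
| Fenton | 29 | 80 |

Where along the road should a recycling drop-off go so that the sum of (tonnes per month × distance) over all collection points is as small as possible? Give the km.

For a sum of weighted absolute distances on a line, the optimum is the weighted median (not the mean). Total weight W = 790; half-weight = 395.
Sort by position and accumulate weight:
  km 13 (Brookfield, w=275) → cum 275
  km 29 (Fenton, w=80) → cum 355
  km 34 (Elwood, w=110) → cum 465  ≥ 395 → median here
  km 40 (Ashton, w=175) → cum 640
  km 47 (Denby, w=125) → cum 765
  km 50 (Calder, w=25) → cum 790
Optimal location: km 34.

x = 34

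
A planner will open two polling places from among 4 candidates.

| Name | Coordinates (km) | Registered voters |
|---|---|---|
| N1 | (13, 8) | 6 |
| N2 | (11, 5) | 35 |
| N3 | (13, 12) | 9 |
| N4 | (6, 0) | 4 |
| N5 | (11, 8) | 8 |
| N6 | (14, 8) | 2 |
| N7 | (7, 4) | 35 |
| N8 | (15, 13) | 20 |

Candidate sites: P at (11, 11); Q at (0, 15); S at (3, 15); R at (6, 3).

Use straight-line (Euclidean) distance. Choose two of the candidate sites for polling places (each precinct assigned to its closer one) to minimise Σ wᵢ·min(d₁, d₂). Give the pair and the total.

{P, R}, total 413.7

Evaluate every pair (each demand assigned to the nearer of the two):
  {P, R}: total = 413.7
  {P, Q}: total = 704.2
  {P, S}: total = 704.2
  {S, R}: total = 714.3
  {Q, R}: total = 748.7
  {Q, S}: total = 1440.7
Best pair: {P, R} with total 413.7.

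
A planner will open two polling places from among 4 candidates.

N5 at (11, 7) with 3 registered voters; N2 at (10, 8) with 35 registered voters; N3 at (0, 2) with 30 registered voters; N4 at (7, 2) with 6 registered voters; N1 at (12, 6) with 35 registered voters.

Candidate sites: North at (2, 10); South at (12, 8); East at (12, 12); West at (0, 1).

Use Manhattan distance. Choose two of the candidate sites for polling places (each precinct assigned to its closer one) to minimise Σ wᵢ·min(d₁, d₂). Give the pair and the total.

{South, West}, total 224

Evaluate every pair (each demand assigned to the nearer of the two):
  {South, West}: total = 224
  {North, South}: total = 512
  {East, West}: total = 516
  {South, East}: total = 752
  {North, East}: total = 816
  {North, West}: total = 954
Best pair: {South, West} with total 224.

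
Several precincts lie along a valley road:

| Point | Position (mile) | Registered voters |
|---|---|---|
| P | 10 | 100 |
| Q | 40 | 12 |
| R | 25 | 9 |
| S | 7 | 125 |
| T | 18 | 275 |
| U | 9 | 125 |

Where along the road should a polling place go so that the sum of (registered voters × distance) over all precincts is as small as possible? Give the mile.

For a sum of weighted absolute distances on a line, the optimum is the weighted median (not the mean). Total weight W = 646; half-weight = 323.
Sort by position and accumulate weight:
  mile 7 (S, w=125) → cum 125
  mile 9 (U, w=125) → cum 250
  mile 10 (P, w=100) → cum 350  ≥ 323 → median here
  mile 18 (T, w=275) → cum 625
  mile 25 (R, w=9) → cum 634
  mile 40 (Q, w=12) → cum 646
Optimal location: mile 10.

x = 10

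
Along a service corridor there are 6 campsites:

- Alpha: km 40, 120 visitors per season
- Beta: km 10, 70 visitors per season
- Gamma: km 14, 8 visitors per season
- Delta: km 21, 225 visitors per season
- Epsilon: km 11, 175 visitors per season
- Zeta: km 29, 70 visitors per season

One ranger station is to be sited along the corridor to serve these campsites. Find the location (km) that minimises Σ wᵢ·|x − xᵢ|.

For a sum of weighted absolute distances on a line, the optimum is the weighted median (not the mean). Total weight W = 668; half-weight = 334.
Sort by position and accumulate weight:
  km 10 (Beta, w=70) → cum 70
  km 11 (Epsilon, w=175) → cum 245
  km 14 (Gamma, w=8) → cum 253
  km 21 (Delta, w=225) → cum 478  ≥ 334 → median here
  km 29 (Zeta, w=70) → cum 548
  km 40 (Alpha, w=120) → cum 668
Optimal location: km 21.

x = 21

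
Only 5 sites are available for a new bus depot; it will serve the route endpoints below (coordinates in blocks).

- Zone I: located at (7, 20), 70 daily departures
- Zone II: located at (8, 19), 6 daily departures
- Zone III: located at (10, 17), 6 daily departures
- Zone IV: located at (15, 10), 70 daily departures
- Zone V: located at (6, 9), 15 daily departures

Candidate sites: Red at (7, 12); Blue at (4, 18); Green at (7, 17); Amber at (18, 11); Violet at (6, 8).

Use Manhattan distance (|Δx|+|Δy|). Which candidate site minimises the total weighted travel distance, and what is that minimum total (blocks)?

Red, total 1416 blocks

Total weighted distance at each candidate:
  Red (7, 12): total = 1416
  Blue (4, 18): total = 1917
  Green (7, 17): total = 1431
  Amber (18, 11): total = 2082
  Violet (6, 8): total = 1851
Minimum is at Red with total 1416 blocks.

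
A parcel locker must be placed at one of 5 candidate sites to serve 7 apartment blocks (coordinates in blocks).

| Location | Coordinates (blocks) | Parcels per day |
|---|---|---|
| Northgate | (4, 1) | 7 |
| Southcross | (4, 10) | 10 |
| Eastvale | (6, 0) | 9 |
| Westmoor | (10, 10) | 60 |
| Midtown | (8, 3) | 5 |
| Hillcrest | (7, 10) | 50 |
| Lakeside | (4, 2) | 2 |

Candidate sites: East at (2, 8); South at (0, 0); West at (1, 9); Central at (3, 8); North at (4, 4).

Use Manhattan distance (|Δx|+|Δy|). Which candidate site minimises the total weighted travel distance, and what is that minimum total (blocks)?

Central, total 1089 blocks

Total weighted distance at each candidate:
  East (2, 8): total = 1232
  South (0, 0): total = 2346
  West (1, 9): total = 1278
  Central (3, 8): total = 1089
  North (4, 4): total = 1334
Minimum is at Central with total 1089 blocks.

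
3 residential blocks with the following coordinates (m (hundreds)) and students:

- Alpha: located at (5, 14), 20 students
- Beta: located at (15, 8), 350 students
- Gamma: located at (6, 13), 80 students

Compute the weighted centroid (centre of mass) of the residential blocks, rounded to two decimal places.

(12.96, 9.16)

The minimiser of Σwᵢ‖p−pᵢ‖² is the weighted centroid p* = (Σwᵢpᵢ)/(Σwᵢ).
Σwᵢ = 450.
Σwᵢxᵢ = 20·5 + 350·15 + 80·6 = 5830.
Σwᵢyᵢ = 20·14 + 350·8 + 80·13 = 4120.
x* = 5830/450 = 12.96, y* = 4120/450 = 9.16.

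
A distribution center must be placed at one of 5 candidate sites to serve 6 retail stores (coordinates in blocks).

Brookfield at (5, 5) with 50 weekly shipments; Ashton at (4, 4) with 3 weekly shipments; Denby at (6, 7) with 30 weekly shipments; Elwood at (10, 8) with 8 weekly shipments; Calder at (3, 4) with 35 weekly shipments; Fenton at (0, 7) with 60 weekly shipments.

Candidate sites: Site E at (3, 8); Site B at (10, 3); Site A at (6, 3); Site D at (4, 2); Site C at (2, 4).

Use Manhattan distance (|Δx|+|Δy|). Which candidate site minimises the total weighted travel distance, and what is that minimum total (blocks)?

Site E, total 821 blocks

Total weighted distance at each candidate:
  Site E (3, 8): total = 821
  Site B (10, 3): total = 1771
  Site A (6, 3): total = 1091
  Site D (4, 2): total = 1157
  Site C (2, 4): total = 847
Minimum is at Site E with total 821 blocks.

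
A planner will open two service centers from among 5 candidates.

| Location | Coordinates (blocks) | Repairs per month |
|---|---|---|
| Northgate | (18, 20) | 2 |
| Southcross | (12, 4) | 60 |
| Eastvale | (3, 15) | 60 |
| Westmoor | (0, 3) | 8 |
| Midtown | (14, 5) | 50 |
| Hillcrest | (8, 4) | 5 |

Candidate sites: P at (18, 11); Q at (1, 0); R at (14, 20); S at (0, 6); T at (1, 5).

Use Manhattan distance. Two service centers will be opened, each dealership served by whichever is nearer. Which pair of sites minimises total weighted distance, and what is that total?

{P, T}, total 2022

Evaluate every pair (each demand assigned to the nearer of the two):
  {P, T}: total = 2022
  {P, S}: total = 2092
  {R, T}: total = 2162
  {Q, T}: total = 2218
  {S, T}: total = 2218
  {R, S}: total = 2392
  {P, Q}: total = 2405
  {Q, S}: total = 2448
  {P, R}: total = 2541
  {Q, R}: total = 2705
Best pair: {P, T} with total 2022.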